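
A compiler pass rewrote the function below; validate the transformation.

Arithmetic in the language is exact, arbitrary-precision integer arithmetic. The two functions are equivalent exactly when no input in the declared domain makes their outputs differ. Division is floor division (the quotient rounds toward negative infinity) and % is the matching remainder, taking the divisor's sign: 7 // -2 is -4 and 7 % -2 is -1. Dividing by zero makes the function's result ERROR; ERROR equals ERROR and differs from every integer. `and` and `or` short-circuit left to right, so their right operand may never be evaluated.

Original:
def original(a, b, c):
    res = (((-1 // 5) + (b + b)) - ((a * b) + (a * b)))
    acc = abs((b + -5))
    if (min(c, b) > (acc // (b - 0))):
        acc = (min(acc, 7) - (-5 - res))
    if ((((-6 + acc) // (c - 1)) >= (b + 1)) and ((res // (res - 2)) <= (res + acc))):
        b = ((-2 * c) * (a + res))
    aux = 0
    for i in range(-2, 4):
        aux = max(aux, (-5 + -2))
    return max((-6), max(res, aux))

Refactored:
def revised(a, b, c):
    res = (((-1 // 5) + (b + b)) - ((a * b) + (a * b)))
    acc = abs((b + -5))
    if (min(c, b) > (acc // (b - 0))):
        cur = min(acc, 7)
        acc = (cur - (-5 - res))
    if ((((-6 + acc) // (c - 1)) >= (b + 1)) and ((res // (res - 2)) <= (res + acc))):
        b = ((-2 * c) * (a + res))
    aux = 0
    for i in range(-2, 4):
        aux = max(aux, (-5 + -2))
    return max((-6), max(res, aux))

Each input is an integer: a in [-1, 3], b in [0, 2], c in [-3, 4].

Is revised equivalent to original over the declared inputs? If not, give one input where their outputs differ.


Side by side, the visible changes include: statement counts differ; and local variable names differ.
As a probe, take a=0, b=0, c=3: original runs res becomes -1; next acc becomes 5; next hits division by zero so the output is ERROR; revised runs res becomes -1; next acc becomes 5; next hits division by zero so the output is ERROR; both end at ERROR.
Sweeping the whole domain (120 inputs) finds no disagreement.
verdict: equivalent


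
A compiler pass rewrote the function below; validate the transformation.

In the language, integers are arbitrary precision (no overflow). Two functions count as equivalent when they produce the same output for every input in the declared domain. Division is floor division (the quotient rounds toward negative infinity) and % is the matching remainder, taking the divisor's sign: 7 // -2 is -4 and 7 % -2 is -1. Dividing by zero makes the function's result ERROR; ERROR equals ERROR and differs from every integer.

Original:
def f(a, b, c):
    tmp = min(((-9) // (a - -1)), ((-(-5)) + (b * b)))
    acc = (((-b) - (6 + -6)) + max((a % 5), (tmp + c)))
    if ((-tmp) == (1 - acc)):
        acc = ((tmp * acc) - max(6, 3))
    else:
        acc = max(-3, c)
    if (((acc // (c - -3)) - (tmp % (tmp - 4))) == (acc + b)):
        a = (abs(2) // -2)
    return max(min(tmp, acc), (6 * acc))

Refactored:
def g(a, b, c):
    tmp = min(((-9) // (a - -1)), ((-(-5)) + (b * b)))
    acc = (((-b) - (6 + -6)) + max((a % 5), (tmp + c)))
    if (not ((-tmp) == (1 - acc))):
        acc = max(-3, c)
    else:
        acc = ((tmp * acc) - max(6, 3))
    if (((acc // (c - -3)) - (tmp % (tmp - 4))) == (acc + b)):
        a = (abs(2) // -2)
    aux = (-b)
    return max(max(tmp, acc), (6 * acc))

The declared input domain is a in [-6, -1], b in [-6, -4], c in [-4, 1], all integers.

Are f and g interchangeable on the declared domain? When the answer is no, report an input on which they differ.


a=-6, b=-6, c=-4 yields -3 from f but 1 from g.
verdict: not equivalent; witness: a=-6, b=-6, c=-4


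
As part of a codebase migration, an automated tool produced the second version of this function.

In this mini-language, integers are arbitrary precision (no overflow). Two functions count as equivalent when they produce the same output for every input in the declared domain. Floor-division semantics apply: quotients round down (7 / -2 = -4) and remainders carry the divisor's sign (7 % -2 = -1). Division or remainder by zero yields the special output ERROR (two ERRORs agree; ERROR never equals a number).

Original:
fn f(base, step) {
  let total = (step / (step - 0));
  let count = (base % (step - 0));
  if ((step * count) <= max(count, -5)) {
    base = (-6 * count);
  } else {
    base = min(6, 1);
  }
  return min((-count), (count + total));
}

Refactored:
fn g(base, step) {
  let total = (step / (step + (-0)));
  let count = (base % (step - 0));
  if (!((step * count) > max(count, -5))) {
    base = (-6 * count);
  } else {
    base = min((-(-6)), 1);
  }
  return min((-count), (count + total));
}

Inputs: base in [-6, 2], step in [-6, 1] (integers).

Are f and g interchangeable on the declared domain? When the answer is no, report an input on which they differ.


The two versions differ — the changes include arithmetic usage differs; comparison usage differs; boolean connective usage differs.
One worked example (base=-2, step=-5) — f: total := 1 | count := -2 | ((step * count) <= max(count, -5)): false | base := 1 | result -1; g: total := 1 | count := -2 | (!((step * count) > max(count, -5))): false | base := 1 | result -1; agreement on -1.
Every one of the 72 inputs gives matching results.
verdict: equivalent


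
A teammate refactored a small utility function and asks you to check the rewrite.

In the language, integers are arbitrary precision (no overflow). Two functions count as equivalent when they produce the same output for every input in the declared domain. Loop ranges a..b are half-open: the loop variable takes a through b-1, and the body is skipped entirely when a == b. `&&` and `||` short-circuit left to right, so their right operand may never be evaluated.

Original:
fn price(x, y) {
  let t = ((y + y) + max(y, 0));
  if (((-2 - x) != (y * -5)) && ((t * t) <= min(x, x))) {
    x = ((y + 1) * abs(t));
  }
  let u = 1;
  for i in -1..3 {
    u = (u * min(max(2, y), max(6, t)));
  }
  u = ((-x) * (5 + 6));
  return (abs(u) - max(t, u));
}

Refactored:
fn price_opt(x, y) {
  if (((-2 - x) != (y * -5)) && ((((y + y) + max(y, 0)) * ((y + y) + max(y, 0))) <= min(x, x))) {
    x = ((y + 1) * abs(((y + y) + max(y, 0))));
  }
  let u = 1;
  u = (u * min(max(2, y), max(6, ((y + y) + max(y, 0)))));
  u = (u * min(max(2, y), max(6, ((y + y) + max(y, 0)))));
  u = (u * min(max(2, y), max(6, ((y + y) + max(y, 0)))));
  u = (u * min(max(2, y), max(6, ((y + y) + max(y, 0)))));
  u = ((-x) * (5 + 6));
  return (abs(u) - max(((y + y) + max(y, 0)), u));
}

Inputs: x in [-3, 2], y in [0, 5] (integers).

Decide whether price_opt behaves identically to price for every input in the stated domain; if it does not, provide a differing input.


The two versions differ — the changes include local variable names differ, and statement counts differ, and constant usage differs, and min/max/abs usage differs, and arithmetic usage differs, and loop structure differs.
Tracing x=-2, y=0: price: t becomes 0; next (((-2 - x) != (y * -5)) && ((t * t) <= min(x, x))) evaluates to false; next u becomes 1; next at i=-1:; next u becomes 2; next at i=0:; next u becomes 4; next at i=1:; next u becomes 8; next at i=2:; next u becomes 16; next u becomes 22; next final value 0 | price_opt: (((-2 - x) != (y * -5)) && ((((y + y) + max(y, 0)) * ((y + y) + max(y, 0))) <= min(x, x))) evaluates to false; next u becomes 1; next u becomes 2; next u becomes 4; next u becomes 8; next u becomes 16; next u becomes 22; next final value 0 — matching result 0.
Every one of the 36 inputs gives matching results.
verdict: equivalent


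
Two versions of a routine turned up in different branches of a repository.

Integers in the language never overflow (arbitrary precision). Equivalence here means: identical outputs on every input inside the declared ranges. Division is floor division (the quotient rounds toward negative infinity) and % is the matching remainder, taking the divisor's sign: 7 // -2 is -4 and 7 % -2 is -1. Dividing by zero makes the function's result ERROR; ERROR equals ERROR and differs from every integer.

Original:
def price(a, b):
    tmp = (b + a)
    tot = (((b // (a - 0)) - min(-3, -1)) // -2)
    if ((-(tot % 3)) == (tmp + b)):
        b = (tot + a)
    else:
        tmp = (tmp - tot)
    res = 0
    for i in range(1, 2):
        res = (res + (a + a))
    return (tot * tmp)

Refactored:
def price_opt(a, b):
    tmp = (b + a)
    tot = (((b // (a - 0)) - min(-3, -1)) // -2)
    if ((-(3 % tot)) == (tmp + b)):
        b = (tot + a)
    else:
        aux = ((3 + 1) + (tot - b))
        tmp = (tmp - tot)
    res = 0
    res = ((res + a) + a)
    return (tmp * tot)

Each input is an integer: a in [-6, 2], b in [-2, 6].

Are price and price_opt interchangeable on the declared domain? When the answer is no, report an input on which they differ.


Try a=-6, b=2.
price: tmp := -4 | tot := -1 | ((-(tot % 3)) == (tmp + b)): true | b := -7 | res := 0 | iter i=1: | res := -12 | result 4
price_opt: tmp := -4 | tot := -1 | ((-(3 % tot)) == (tmp + b)): false | aux := 1 | tmp := -3 | res := 0 | res := -12 | result 3
4 != 3, so the rewrite changes behavior.
verdict: not equivalent; witness: a=-6, b=2


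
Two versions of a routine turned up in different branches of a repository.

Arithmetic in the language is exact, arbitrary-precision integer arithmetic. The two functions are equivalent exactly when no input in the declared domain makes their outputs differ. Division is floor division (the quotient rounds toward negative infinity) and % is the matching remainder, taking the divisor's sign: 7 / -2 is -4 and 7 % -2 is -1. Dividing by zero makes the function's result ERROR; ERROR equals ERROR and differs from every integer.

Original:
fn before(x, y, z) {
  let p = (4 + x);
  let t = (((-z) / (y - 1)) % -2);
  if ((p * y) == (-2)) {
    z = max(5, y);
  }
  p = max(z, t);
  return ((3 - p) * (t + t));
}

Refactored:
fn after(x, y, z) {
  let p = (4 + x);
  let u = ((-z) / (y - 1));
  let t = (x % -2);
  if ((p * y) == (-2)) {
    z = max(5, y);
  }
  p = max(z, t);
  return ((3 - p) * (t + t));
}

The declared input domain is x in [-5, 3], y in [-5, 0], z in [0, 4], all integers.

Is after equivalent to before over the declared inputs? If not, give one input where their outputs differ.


There is a counterexample at x=-5, y=-5, z=0: 0 on one side, -6 on the other.
before: p := -1 | t := 0 | ((p * y) == (-2)): false | p := 0 | result 0
after: p := -1 | u := 0 | t := -1 | ((p * y) == (-2)): false | p := 0 | result -6
verdict: not equivalent; witness: x=-5, y=-5, z=0


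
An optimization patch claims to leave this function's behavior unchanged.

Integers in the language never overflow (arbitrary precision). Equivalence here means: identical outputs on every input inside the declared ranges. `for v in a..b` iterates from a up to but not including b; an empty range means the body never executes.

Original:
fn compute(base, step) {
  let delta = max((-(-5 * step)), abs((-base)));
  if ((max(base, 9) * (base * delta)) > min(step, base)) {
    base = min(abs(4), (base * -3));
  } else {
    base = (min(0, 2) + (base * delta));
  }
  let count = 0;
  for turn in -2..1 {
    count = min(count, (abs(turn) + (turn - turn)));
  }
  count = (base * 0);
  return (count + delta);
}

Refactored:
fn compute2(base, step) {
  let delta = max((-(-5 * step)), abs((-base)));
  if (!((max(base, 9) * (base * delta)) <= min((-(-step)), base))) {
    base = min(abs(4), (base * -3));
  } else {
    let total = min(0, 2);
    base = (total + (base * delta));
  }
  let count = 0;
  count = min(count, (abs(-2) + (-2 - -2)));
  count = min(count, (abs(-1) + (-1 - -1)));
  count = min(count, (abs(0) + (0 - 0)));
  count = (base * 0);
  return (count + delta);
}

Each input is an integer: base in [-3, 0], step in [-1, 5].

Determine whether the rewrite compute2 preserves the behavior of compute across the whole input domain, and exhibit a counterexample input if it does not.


This is a faithful refactor — comparison usage differs, and local variable names differ, and boolean connective usage differs, and constant usage differs, and min/max/abs usage differs, and loop structure differs, and statement counts differ, and arithmetic usage differs, but the computed results match everywhere.
Tracing base=-3, step=4: compute: delta := 20 | ((max(base, 9) * (base * delta)) > min(step, base)): false | base := -60 | count := 0 | iter turn=-2: | count := 0 | iter turn=-1: | count := 0 | iter turn=0: | count := 0 | count := 0 | result 20 | compute2: delta := 20 | (!((max(base, 9) * (base * delta)) <= min((-(-step)), base))): false | total := 0 | base := -60 | count := 0 | count := 0 | count := 0 | count := 0 | count := 0 | result 20 — matching result 20.
Checked all 28 inputs in the declared domain: the outputs agree on every one.
verdict: equivalent


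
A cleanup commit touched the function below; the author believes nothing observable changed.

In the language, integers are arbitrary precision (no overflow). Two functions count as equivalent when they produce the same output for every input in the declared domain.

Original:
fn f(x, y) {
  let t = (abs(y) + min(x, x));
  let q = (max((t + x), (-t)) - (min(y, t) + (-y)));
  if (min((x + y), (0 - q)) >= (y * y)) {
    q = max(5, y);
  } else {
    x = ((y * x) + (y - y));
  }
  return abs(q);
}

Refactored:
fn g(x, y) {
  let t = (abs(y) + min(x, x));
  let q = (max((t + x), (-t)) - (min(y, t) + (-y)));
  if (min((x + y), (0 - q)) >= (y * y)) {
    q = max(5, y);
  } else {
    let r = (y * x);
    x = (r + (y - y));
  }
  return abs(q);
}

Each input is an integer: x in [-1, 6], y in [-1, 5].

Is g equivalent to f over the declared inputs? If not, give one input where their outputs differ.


Comparing the listings, the differences include: local variable names differ, statement counts differ.
As a probe, take x=6, y=1: f runs t becomes 7; next q becomes 13; next (min((x + y), (0 - q)) >= (y * y)) evaluates to false; next x becomes 6; next final value 13; g runs t becomes 7; next q becomes 13; next (min((x + y), (0 - q)) >= (y * y)) evaluates to false; next r becomes 6; next x becomes 6; next final value 13; both end at 13.
An exhaustive pass over the 56 declared inputs shows identical outputs.
verdict: equivalent


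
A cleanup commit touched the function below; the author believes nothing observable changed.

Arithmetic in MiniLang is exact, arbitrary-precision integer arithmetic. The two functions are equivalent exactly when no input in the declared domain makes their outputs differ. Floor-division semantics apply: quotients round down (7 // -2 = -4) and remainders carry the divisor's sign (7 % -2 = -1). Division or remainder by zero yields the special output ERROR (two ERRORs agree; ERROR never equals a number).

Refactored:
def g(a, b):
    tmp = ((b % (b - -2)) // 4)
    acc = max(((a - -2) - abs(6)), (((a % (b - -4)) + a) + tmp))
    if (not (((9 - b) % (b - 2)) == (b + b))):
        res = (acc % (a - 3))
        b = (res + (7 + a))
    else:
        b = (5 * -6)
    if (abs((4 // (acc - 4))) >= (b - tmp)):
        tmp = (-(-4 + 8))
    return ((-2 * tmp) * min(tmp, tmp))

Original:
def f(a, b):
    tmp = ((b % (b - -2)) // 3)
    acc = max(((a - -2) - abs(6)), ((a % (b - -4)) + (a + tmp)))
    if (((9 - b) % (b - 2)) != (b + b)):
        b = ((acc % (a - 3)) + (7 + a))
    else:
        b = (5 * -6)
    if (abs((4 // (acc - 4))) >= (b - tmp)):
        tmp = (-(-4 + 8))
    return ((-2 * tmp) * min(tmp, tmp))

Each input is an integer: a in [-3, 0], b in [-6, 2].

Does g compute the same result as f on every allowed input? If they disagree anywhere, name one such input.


Equivalent. The suspicious edit (`3` became `4`) never changes the result for any input inside the declared domain.
Checked all 36 inputs in the declared domain: the outputs agree on every one.
Spot check at a=-1, b=-1 — f: tmp becomes 0; next acc becomes 1; next (((9 - b) % (b - 2)) != (b + b)) evaluates to false; next b becomes -30; next (abs((4 // (acc - 4))) >= (b - tmp)) evaluates to true; next tmp becomes -4; next final value -32. g: tmp becomes 0; next acc becomes 1; next (not (((9 - b) % (b - 2)) == (b + b))) evaluates to false; next b becomes -30; next (abs((4 // (acc - 4))) >= (b - tmp)) evaluates to true; next tmp becomes -4; next final value -32. Both give -32.
verdict: equivalent


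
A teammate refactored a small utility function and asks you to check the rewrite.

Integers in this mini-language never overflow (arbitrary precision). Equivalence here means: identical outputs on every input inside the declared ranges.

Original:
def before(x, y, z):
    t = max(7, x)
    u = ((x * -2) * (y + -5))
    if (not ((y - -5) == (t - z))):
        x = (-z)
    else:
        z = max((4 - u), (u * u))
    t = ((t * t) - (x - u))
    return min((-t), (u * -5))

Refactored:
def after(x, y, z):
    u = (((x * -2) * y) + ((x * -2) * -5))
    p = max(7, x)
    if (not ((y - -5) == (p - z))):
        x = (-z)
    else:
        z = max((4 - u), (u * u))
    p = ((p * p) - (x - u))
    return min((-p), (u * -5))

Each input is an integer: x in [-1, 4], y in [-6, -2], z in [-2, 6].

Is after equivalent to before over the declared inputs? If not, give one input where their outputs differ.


Side by side, the visible changes include: arithmetic usage differs; and local variable names differ; and constant usage differs.
One worked example (x=2, y=-2, z=2) — before: t becomes 7; next u becomes 28; next (not ((y - -5) == (t - z))) evaluates to true; next x becomes -2; next t becomes 79; next final value -140; after: u becomes 28; next p becomes 7; next (not ((y - -5) == (p - z))) evaluates to true; next x becomes -2; next p becomes 79; next final value -140; agreement on -140.
Across all 270 domain points the two functions coincide.
verdict: equivalent


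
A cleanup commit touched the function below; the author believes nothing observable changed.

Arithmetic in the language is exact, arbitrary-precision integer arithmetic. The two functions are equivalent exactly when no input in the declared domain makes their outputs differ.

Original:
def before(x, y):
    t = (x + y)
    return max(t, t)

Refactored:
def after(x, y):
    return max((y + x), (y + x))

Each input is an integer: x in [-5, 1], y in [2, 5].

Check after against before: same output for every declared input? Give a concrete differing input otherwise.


Comparing the listings, the differences include: arithmetic usage differs; also local variable names differ; also statement counts differ.
Spot check at x=0, y=2 — before: t=2, then returns 2. after: returns 2. Both give 2.
An exhaustive pass over the 28 declared inputs shows identical outputs.
verdict: equivalent


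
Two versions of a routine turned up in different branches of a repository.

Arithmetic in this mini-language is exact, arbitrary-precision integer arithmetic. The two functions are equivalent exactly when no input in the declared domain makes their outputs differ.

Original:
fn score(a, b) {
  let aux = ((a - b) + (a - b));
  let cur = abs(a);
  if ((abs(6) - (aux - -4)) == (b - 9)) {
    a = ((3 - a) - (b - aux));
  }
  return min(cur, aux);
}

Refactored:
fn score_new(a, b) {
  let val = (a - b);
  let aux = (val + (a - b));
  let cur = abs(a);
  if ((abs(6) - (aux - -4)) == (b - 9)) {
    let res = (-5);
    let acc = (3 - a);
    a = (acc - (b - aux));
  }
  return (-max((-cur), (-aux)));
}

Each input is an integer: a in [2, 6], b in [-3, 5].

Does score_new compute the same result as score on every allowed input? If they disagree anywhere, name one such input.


Behavior is preserved: although local variable names differ, min/max/abs usage differs, constant usage differs, statement counts differ, the outputs never diverge.
Spot check at a=6, b=0 — score: aux := 12 | cur := 6 | ((abs(6) - (aux - -4)) == (b - 9)): false | result 6. score_new: val := 6 | aux := 12 | cur := 6 | ((abs(6) - (aux - -4)) == (b - 9)): false | result 6. Both give 6.
Across all 45 domain points the two functions coincide.
verdict: equivalent


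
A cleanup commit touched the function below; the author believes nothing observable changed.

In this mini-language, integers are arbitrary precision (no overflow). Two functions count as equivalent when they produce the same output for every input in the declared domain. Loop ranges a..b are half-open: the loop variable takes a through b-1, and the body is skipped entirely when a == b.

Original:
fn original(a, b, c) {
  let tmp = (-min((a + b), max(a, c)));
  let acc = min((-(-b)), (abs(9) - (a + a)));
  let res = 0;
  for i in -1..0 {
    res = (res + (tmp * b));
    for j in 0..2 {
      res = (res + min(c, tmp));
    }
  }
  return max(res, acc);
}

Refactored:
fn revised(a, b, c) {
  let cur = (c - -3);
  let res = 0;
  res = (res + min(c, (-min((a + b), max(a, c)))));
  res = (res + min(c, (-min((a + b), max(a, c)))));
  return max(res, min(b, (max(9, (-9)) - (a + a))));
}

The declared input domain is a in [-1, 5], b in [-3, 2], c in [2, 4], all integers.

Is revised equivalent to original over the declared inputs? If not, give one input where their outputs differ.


At a=-1, b=-3, c=2: original gives -3, revised gives 4.
verdict: not equivalent; witness: a=-1, b=-3, c=2


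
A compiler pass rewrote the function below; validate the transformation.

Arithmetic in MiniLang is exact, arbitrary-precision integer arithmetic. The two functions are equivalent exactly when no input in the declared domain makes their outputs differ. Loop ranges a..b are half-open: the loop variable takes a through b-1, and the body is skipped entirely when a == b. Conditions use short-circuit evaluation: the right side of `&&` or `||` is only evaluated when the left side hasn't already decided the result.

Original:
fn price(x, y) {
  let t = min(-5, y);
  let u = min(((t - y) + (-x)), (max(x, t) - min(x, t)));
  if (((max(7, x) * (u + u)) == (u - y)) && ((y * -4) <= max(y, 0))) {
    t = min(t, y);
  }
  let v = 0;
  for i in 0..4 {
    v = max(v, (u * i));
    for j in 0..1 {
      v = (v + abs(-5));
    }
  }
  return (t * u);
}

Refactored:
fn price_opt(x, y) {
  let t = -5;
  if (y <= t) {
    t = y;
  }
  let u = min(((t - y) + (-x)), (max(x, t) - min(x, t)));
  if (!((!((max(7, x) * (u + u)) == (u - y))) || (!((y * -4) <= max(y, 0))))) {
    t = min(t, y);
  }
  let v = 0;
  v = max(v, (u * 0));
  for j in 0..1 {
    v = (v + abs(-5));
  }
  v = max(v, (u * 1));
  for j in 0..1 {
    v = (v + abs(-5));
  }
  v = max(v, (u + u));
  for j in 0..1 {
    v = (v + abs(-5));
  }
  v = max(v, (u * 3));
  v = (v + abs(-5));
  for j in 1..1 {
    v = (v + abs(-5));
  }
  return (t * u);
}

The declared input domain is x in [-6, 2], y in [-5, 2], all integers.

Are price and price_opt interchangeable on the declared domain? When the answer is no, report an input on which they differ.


One difference looks behavioral, but it never changes the outcome for any declared input.
One worked example (x=1, y=-2) — price: t = -5; u = -4; (((max(7, x) * (u + u)) == (u - y)) && ((y * -4) <= max(y, 0))) -> false; v = 0; [i=0]; v = 0; [j=0]; v = 5; [i=1]; v = 5; [j=0]; v = 10; [i=2]; v = 10; [j=0]; v = 15; [i=3]; v = 15; [j=0]; v = 20; return 20; price_opt: t = -5; (y <= t) -> false; u = -4; (!((!((max(7, x) * (u + u)) == (u - y))) || (!((y * -4) <= max(y, 0))))) -> false; v = 0; v = 0; [j=0]; v = 5; v = 5; [j=0]; v = 10; v = 10; [j=0]; v = 15; v = 15; v = 20; the j loop: no iterations; return 20; agreement on 20.
Across all 72 domain points the two functions coincide.
verdict: equivalent


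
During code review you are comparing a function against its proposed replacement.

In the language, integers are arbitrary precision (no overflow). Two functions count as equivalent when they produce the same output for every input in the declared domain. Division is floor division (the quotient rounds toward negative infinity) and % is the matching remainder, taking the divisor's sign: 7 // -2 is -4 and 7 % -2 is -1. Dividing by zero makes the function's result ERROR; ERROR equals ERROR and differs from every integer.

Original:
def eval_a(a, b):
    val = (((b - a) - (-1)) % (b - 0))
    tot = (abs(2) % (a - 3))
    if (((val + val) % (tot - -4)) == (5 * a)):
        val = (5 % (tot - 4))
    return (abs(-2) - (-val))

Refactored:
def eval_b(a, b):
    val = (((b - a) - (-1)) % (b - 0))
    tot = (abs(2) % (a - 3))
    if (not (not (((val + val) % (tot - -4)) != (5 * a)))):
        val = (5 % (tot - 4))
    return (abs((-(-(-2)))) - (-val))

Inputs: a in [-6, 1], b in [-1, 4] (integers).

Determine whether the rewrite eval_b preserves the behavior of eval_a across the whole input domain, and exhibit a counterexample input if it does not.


There is a counterexample at a=-6, b=-1: 2 on one side, -4 on the other.
eval_a: val := 0 | tot := -7 | (((val + val) % (tot - -4)) == (5 * a)): false | result 2
eval_b: val := 0 | tot := -7 | (not (not (((val + val) % (tot - -4)) != (5 * a)))): true | val := -6 | result -4
verdict: not equivalent; witness: a=-6, b=-1


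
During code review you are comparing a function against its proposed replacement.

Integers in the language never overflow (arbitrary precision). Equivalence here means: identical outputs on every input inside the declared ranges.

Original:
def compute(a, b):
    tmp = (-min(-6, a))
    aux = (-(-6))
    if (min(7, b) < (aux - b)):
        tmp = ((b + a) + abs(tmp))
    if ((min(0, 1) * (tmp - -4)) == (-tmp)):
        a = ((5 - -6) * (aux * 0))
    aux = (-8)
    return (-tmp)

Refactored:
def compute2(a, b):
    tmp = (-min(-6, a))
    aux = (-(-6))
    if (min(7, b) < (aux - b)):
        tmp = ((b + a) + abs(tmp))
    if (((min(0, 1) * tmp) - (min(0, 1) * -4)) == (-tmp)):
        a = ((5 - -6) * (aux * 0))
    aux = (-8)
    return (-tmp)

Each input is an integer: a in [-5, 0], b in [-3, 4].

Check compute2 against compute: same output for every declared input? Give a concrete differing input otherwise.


Reading the diff, among the changes: constant usage differs, plus arithmetic usage differs, plus min/max/abs usage differs.
Spot check at a=-5, b=2 — compute: tmp = 6; aux = 6; (min(7, b) < (aux - b)) -> true; tmp = 3; ((min(0, 1) * (tmp - -4)) == (-tmp)) -> false; aux = -8; return -3. compute2: tmp = 6; aux = 6; (min(7, b) < (aux - b)) -> true; tmp = 3; (((min(0, 1) * tmp) - (min(0, 1) * -4)) == (-tmp)) -> false; aux = -8; return -3. Both give -3.
Sweeping the whole domain (48 inputs) finds no disagreement.
verdict: equivalent


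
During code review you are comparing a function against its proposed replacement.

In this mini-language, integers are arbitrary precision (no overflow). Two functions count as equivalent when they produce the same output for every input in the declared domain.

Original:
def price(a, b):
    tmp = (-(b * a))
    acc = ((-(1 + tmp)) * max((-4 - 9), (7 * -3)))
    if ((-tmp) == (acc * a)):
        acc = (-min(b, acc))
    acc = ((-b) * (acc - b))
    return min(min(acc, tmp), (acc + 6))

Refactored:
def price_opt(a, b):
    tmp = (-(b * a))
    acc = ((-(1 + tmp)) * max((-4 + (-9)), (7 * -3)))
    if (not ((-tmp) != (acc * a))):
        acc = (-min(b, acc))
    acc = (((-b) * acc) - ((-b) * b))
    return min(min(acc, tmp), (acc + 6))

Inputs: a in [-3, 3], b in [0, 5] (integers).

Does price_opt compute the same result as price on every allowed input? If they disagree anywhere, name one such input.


Reading the diff, among the changes: boolean connective usage differs, plus comparison usage differs, plus arithmetic usage differs.
Tracing a=3, b=3: price: tmp becomes -9; next acc becomes -104; next ((-tmp) == (acc * a)) evaluates to false; next acc becomes 321; next final value -9 | price_opt: tmp becomes -9; next acc becomes -104; next (not ((-tmp) != (acc * a))) evaluates to false; next acc becomes 321; next final value -9 — matching result -9.
Every one of the 42 inputs gives matching results.
verdict: equivalent


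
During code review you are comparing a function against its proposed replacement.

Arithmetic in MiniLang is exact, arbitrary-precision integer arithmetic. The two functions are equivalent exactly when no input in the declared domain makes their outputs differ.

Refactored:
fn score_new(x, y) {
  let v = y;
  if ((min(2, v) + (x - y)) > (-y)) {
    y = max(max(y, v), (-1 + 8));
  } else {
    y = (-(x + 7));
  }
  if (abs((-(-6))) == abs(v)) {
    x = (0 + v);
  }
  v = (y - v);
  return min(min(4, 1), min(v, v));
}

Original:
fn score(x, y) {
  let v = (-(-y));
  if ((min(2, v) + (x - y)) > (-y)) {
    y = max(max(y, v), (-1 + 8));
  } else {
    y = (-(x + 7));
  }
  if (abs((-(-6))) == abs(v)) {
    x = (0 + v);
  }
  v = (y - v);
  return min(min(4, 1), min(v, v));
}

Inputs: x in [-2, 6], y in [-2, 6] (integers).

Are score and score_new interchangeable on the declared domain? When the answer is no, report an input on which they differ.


Comparing the listings, the differences include: same computation, different form.
One worked example (x=5, y=4) — score: v=4, then ((min(2, v) + (x - y)) > (-y)) is true, then y=7, then (abs((-(-6))) == abs(v)) is false, then v=3, then returns 1; score_new: v=4, then ((min(2, v) + (x - y)) > (-y)) is true, then y=7, then (abs((-(-6))) == abs(v)) is false, then v=3, then returns 1; agreement on 1.
Every one of the 81 inputs gives matching results.
verdict: equivalent


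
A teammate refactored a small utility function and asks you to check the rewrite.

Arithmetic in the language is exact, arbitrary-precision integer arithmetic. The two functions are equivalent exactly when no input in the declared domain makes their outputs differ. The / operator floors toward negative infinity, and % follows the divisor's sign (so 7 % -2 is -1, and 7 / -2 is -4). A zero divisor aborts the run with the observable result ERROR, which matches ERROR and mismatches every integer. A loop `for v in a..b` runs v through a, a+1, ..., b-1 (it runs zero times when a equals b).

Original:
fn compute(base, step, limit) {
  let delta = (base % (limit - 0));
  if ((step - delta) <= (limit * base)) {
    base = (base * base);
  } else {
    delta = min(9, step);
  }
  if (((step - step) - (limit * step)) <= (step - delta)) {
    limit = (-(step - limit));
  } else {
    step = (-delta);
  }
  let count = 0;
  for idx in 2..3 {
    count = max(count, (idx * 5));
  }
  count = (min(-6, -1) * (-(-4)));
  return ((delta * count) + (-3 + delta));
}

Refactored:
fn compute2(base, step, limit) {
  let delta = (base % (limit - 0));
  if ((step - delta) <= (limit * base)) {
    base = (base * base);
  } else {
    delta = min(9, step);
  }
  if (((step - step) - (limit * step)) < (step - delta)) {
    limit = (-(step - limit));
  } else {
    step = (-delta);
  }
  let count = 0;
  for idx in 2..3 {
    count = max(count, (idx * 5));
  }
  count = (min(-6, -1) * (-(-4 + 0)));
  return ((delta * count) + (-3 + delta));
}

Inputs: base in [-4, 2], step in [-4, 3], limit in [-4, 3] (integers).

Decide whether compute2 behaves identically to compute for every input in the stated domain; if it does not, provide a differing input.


The suspicious edit (`(((step - step) - (limit * step)) <= (step - delta))` became `(((step - step) - (limit * step)) < (step - delta))`) never changes the result for any input inside the declared domain.
Spot check at base=1, step=1, limit=-1 — compute: delta = 0; ((step - delta) <= (limit * base)) -> false; delta = 1; (((step - step) - (limit * step)) <= (step - delta)) -> false; step = -1; count = 0; [idx=2]; count = 10; count = -24; return -26. compute2: delta = 0; ((step - delta) <= (limit * base)) -> false; delta = 1; (((step - step) - (limit * step)) < (step - delta)) -> false; step = -1; count = 0; [idx=2]; count = 10; count = -24; return -26. Both give -26.
Across all 448 domain points the two functions coincide.
verdict: equivalent


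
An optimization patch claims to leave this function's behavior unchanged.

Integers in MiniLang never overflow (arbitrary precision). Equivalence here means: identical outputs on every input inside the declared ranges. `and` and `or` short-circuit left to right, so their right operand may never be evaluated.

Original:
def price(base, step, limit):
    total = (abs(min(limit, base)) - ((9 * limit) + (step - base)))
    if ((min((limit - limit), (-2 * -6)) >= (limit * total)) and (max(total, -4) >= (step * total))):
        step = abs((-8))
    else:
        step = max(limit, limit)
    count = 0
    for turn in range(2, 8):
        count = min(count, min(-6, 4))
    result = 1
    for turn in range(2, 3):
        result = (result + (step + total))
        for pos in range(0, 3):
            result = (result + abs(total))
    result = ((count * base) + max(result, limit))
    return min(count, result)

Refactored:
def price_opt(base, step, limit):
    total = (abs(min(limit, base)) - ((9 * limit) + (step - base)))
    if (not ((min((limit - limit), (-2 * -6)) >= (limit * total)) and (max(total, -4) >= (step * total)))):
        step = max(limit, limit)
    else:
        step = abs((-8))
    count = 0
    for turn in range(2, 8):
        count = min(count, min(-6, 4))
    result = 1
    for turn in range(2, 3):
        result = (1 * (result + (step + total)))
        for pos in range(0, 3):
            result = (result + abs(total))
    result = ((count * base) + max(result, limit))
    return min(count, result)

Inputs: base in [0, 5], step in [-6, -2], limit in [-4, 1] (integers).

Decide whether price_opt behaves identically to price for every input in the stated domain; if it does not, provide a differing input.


Equivalent — the differences include arithmetic usage differs; also boolean connective usage differs; also constant usage differs, yet no declared input distinguishes the two.
As a probe, take base=0, step=-6, limit=-1: price runs total=16, then ((min((limit - limit), (-2 * -6)) >= (limit * total)) and (max(total, -4) >= (step * total))) is true, then step=8, then count=0, then (turn=2), then count=-6, then (turn=3), then count=-6, then (turn=4), then count=-6, then (turn=5), then count=-6, then (turn=6), then count=-6, then (turn=7), then count=-6, then result=1, then (turn=2), then result=25, then (pos=0), then result=41, then (pos=1), then result=57, then (pos=2), then result=73, then result=73, then returns -6; price_opt runs total=16, then (not ((min((limit - limit), (-2 * -6)) >= (limit * total)) and (max(total, -4) >= (step * total)))) is false, then step=8, then count=0, then (turn=2), then count=-6, then (turn=3), then count=-6, then (turn=4), then count=-6, then (turn=5), then count=-6, then (turn=6), then count=-6, then (turn=7), then count=-6, then result=1, then (turn=2), then result=25, then (pos=0), then result=41, then (pos=1), then result=57, then (pos=2), then result=73, then result=73, then returns -6; both end at -6.
Checked all 180 inputs in the declared domain: the outputs agree on every one.
verdict: equivalent


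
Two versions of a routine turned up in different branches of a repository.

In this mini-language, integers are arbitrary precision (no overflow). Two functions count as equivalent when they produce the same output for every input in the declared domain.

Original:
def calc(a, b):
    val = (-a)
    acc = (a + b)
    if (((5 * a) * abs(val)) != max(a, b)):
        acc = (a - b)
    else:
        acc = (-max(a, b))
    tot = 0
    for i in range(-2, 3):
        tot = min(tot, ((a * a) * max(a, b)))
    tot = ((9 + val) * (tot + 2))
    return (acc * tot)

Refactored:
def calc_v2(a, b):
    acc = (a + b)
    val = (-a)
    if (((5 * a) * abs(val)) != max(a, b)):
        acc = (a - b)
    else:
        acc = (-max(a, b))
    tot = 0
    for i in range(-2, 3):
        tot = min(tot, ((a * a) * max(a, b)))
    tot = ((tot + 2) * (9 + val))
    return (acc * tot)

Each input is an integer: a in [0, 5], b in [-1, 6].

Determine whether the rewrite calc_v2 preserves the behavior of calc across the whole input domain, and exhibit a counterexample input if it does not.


Behavior is preserved: although same computation, different form, the outputs never diverge.
As a probe, take a=2, b=4: calc runs val becomes -2; next acc becomes 6; next (((5 * a) * abs(val)) != max(a, b)) evaluates to true; next acc becomes -2; next tot becomes 0; next at i=-2:; next tot becomes 0; next at i=-1:; next tot becomes 0; next at i=0:; next tot becomes 0; next at i=1:; next tot becomes 0; next at i=2:; next tot becomes 0; next tot becomes 14; next final value -28; calc_v2 runs acc becomes 6; next val becomes -2; next (((5 * a) * abs(val)) != max(a, b)) evaluates to true; next acc becomes -2; next tot becomes 0; next at i=-2:; next tot becomes 0; next at i=-1:; next tot becomes 0; next at i=0:; next tot becomes 0; next at i=1:; next tot becomes 0; next at i=2:; next tot becomes 0; next tot becomes 14; next final value -28; both end at -28.
Checked all 48 inputs in the declared domain: the outputs agree on every one.
verdict: equivalent


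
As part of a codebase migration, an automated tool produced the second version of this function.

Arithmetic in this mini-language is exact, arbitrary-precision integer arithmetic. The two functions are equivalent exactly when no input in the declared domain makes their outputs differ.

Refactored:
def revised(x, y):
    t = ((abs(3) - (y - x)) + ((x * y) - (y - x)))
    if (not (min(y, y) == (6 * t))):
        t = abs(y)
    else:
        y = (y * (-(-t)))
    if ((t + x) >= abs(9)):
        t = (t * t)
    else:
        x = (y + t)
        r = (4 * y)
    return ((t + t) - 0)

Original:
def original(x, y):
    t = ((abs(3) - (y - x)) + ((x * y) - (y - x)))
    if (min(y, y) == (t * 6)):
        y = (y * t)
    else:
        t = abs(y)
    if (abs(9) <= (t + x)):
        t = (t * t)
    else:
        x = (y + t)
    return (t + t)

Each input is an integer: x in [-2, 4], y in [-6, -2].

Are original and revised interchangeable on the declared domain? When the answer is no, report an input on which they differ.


Reading the diff, among the changes: boolean connective usage differs; and arithmetic usage differs; and statement counts differ; and local variable names differ; and constant usage differs; and comparison usage differs.
As a probe, take x=-1, y=-4: original runs t := 13 | (min(y, y) == (t * 6)): false | t := 4 | (abs(9) <= (t + x)): false | x := 0 | result 8; revised runs t := 13 | (not (min(y, y) == (6 * t))): true | t := 4 | ((t + x) >= abs(9)): false | x := 0 | r := -16 | result 8; both end at 8.
Sweeping the whole domain (35 inputs) finds no disagreement.
verdict: equivalent


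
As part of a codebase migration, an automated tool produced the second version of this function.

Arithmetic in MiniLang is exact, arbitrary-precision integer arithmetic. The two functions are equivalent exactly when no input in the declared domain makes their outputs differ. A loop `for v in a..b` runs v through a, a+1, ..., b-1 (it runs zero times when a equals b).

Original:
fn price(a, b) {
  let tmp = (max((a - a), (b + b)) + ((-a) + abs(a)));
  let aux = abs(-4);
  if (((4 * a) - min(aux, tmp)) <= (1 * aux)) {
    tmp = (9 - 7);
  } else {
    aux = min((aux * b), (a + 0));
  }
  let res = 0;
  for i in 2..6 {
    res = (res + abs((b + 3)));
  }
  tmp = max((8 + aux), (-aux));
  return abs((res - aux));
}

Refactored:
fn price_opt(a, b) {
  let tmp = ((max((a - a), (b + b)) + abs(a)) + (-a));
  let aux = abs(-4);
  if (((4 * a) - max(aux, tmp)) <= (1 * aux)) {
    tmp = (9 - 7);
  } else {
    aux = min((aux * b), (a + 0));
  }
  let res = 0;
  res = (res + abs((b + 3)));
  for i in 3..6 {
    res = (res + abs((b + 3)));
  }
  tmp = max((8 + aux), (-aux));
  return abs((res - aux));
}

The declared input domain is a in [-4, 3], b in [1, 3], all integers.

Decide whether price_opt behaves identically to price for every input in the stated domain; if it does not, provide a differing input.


Not equivalent: a=2, b=1 separates them (14 vs 12).
price: tmp = 2; aux = 4; (((4 * a) - min(aux, tmp)) <= (1 * aux)) -> false; aux = 2; res = 0; [i=2]; res = 4; [i=3]; res = 8; [i=4]; res = 12; [i=5]; res = 16; tmp = 10; return 14
price_opt: tmp = 2; aux = 4; (((4 * a) - max(aux, tmp)) <= (1 * aux)) -> true; tmp = 2; res = 0; res = 4; [i=3]; res = 8; [i=4]; res = 12; [i=5]; res = 16; tmp = 12; return 12
verdict: not equivalent; witness: a=2, b=1


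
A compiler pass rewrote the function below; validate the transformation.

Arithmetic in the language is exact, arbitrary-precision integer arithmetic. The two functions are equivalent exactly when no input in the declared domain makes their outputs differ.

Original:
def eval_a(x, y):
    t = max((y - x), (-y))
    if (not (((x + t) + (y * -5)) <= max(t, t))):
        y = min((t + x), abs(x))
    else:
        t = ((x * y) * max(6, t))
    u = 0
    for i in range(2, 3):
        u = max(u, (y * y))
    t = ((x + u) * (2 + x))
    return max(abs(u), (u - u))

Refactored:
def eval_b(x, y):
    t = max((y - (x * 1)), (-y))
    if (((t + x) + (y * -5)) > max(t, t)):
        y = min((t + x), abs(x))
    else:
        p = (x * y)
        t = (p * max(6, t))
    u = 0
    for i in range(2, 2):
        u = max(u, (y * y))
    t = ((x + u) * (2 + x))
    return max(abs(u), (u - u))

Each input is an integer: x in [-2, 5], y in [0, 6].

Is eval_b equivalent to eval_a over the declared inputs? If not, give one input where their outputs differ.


The rewrite breaks on x=-2, y=1, where the results are 1 and 0.
eval_a: t becomes 3; next (not (((x + t) + (y * -5)) <= max(t, t))) evaluates to false; next t becomes -12; next u becomes 0; next at i=2:; next u becomes 1; next t becomes 0; next final value 1
eval_b: t becomes 3; next (((t + x) + (y * -5)) > max(t, t)) evaluates to false; next p becomes -2; next t becomes -12; next u becomes 0; next i never enters its loop body; next t becomes 0; next final value 0
verdict: not equivalent; witness: x=-2, y=1
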